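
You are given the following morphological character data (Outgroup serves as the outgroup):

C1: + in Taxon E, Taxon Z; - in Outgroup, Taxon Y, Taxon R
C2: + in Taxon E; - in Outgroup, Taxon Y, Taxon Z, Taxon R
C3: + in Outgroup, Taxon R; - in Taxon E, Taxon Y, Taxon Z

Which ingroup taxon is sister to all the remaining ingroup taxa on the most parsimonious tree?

Character polarity is set by the outgroup: the derived state is whichever differs from the outgroup's state, so for C3 the derived state is '-', and for the remaining characters it is '+'.
C1 (derived state '+') is shared by Taxon E and Taxon Z — a synapomorphy uniting that clade.
C2: derived state '+' in Taxon E only — an autapomorphy, so it tells us nothing about relationships among taxa.
C3: derived state '-' in Taxon E, Taxon Y, and Taxon Z only — synapomorphy for {Taxon E, Taxon Y, Taxon Z}.
Most parsimonious ingroup topology: (((Taxon E,Taxon Z),Taxon Y),Taxon R).
Taxon R is sister to the clade containing all other ingroup taxa, so it is the earliest-diverging (most basal) ingroup lineage.

Taxon R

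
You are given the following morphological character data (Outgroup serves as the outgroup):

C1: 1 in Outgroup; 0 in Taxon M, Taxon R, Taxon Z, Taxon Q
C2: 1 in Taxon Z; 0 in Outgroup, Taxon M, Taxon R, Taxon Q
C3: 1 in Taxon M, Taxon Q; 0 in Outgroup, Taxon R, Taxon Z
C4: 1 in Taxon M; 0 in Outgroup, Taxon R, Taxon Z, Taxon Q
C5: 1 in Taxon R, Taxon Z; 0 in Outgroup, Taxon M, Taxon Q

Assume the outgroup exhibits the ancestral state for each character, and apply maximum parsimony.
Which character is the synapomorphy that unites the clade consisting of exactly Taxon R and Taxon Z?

C5

Character polarity is set by the outgroup: the derived state is whichever differs from the outgroup's state, so for C1 the derived state is '0', and for the remaining characters it is '1'.
C1 (derived state '0') is shared by all ingroup taxa — unites the whole ingroup.
C2 (derived state '1') is unique to Taxon Z (autapomorphy; uninformative for grouping).
C3: derived state '1' in Taxon M and Taxon Q only — synapomorphy for {Taxon M, Taxon Q}.
C4 (derived state '1') is unique to Taxon M (autapomorphy; uninformative for grouping).
C5: derived state '1' in Taxon R and Taxon Z only — synapomorphy for {Taxon R, Taxon Z}.
Most parsimonious ingroup topology: ((Taxon M,Taxon Q),(Taxon R,Taxon Z)).
The clade {Taxon R, Taxon Z} is supported by C5: its derived state '1' occurs in exactly those taxa and in no other taxon (including the outgroup).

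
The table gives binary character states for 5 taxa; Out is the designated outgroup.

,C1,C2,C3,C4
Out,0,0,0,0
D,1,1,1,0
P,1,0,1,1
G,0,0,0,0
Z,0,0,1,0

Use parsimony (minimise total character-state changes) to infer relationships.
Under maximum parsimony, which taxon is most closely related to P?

The outgroup has state '0' for every character, so '1' is the derived state throughout.
C1: derived state '1' in D and P only — synapomorphy for {D, P}.
C2: derived state '1' in D only — an autapomorphy, so it tells us nothing about relationships among taxa.
Only D, P, and Z show the derived state '1' for C3, supporting them as a clade.
C4 (derived state '1') is unique to P (autapomorphy; uninformative for grouping).
Most parsimonious ingroup topology: (((D,P),Z),G).
P and D form a cherry on this tree, so they are sister taxa.

D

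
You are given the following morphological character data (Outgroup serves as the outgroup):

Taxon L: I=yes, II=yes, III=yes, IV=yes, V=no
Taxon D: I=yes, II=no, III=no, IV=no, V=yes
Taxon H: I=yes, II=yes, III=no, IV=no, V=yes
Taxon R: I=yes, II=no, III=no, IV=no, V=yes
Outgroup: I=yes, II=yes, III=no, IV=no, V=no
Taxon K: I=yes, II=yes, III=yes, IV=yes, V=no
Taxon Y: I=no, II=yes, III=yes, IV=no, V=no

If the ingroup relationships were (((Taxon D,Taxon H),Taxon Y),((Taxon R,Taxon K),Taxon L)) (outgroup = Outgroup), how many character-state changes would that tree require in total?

10

Map each character onto (((Taxon D,Taxon H),Taxon Y),((Taxon R,Taxon K),Taxon L)) (rooted by Outgroup) and count the minimum state changes it requires (Fitch parsimony):
I: 1; II: 2; III: 3; IV: 2; V: 2.
Total tree length = 10.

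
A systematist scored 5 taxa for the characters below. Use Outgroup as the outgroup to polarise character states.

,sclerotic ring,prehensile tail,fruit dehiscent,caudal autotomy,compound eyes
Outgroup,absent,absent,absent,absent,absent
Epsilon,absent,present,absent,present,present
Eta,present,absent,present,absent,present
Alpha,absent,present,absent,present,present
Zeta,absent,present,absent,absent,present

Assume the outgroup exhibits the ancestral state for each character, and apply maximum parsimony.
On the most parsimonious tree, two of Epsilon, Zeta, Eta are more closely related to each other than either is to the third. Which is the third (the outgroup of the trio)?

Eta

The outgroup has state 'absent' for every character, so 'present' is the derived state throughout.
sclerotic ring (derived state 'present') is unique to Eta (autapomorphy; uninformative for grouping).
prehensile tail (derived state 'present') is shared by Alpha, Epsilon, and Zeta — a synapomorphy uniting that clade.
fruit dehiscent (derived state 'present') is unique to Eta (autapomorphy; uninformative for grouping).
caudal autotomy (derived state 'present') is shared by Alpha and Epsilon — a synapomorphy uniting that clade.
compound eyes (derived state 'present') is shared by all ingroup taxa — unites the whole ingroup.
Most parsimonious ingroup topology: (((Epsilon,Alpha),Zeta),Eta).
Epsilon and Zeta share a more recent common ancestor with each other than either does with Eta, so Eta is the least closely related of the three.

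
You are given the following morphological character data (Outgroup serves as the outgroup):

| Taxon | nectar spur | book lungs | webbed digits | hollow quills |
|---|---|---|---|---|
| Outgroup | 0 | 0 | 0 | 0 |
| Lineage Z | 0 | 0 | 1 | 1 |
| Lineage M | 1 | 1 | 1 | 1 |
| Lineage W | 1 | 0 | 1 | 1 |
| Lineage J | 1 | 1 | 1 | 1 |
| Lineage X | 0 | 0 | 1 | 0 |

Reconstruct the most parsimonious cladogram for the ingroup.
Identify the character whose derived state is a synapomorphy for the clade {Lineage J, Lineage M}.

book lungs

The outgroup has state '0' for every character, so '1' is the derived state throughout.
Only Lineage J, Lineage M, and Lineage W show the derived state '1' for nectar spur, supporting them as a clade.
Only Lineage J and Lineage M show the derived state '1' for book lungs, supporting them as a clade.
All ingroup taxa share the derived state '1' for webbed digits; it defines the ingroup but does not resolve relationships within it.
hollow quills: derived state '1' in Lineage J, Lineage M, Lineage W, and Lineage Z only — synapomorphy for {Lineage J, Lineage M, Lineage W, Lineage Z}.
Most parsimonious ingroup topology: ((Lineage Z,((Lineage M,Lineage J),Lineage W)),Lineage X).
The clade {Lineage J, Lineage M} is supported by book lungs: its derived state '1' occurs in exactly those taxa and in no other taxon (including the outgroup).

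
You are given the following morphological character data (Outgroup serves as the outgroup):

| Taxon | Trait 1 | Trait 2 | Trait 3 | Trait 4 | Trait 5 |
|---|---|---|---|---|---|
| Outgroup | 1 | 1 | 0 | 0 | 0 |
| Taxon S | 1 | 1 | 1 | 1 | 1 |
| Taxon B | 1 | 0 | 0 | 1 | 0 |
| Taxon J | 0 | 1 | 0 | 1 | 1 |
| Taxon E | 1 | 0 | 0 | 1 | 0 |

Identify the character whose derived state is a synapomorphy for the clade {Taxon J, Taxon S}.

Character polarity is set by the outgroup: the derived state is whichever differs from the outgroup's state, so for Trait 1, Trait 2 the derived state is '0', and for the remaining characters it is '1'.
Trait 1 (derived state '0') is unique to Taxon J (autapomorphy; uninformative for grouping).
Only Taxon B and Taxon E show the derived state '0' for Trait 2, supporting them as a clade.
Trait 3 (derived state '1') is unique to Taxon S (autapomorphy; uninformative for grouping).
All ingroup taxa share the derived state '1' for Trait 4; it defines the ingroup but does not resolve relationships within it.
Trait 5: derived state '1' in Taxon J and Taxon S only — synapomorphy for {Taxon J, Taxon S}.
Most parsimonious ingroup topology: ((Taxon S,Taxon J),(Taxon B,Taxon E)).
The clade {Taxon J, Taxon S} is supported by Trait 5: its derived state '1' occurs in exactly those taxa and in no other taxon (including the outgroup).

Trait 5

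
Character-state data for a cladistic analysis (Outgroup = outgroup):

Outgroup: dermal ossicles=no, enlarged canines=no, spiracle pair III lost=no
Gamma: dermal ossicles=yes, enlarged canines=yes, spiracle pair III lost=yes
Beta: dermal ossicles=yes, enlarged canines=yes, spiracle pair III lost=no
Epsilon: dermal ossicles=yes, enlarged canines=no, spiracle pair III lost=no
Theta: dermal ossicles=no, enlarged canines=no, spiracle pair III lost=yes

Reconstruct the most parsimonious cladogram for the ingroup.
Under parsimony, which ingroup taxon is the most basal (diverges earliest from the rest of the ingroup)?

The outgroup has state 'no' for every character, so 'yes' is the derived state throughout.
dermal ossicles (derived state 'yes') is shared by Beta, Epsilon, and Gamma — a synapomorphy uniting that clade.
enlarged canines: derived state 'yes' in Beta and Gamma only — synapomorphy for {Beta, Gamma}.
spiracle pair III lost (state 'yes') occurs in Gamma and Theta but conflicts with the nesting implied by the other characters — most parsimoniously interpreted as homoplasy.
Most parsimonious ingroup topology: (((Gamma,Beta),Epsilon),Theta).
Theta is sister to the clade containing all other ingroup taxa, so it is the earliest-diverging (most basal) ingroup lineage.

Theta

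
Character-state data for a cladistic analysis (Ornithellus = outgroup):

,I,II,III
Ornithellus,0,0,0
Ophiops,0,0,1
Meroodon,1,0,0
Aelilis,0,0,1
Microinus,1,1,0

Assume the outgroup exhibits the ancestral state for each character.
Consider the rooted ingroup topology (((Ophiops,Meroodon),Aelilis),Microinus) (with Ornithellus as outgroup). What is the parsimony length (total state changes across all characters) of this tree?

5

Map each character onto (((Ophiops,Meroodon),Aelilis),Microinus) (rooted by Ornithellus) and count the minimum state changes it requires (Fitch parsimony):
I: 2; II: 1; III: 2.
Total tree length = 5.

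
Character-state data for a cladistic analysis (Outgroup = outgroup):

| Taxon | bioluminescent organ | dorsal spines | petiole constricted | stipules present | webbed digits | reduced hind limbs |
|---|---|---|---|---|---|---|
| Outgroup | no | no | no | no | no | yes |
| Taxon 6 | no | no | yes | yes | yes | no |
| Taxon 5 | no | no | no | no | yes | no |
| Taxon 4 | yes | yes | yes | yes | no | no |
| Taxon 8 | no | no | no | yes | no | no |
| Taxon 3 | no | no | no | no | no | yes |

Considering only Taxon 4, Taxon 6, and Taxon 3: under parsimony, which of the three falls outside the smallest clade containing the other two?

Character polarity is set by the outgroup: the derived state is whichever differs from the outgroup's state, so for reduced hind limbs the derived state is 'no', and for the remaining characters it is 'yes'.
bioluminescent organ (derived state 'yes') is unique to Taxon 4 (autapomorphy; uninformative for grouping).
dorsal spines (derived state 'yes') is unique to Taxon 4 (autapomorphy; uninformative for grouping).
Only Taxon 4 and Taxon 6 show the derived state 'yes' for petiole constricted, supporting them as a clade.
stipules present: derived state 'yes' in Taxon 4, Taxon 6, and Taxon 8 only — synapomorphy for {Taxon 4, Taxon 6, Taxon 8}.
webbed digits (state 'yes') occurs in Taxon 5 and Taxon 6 but conflicts with the nesting implied by the other characters — most parsimoniously interpreted as homoplasy.
Only Taxon 4, Taxon 5, Taxon 6, and Taxon 8 show the derived state 'no' for reduced hind limbs, supporting them as a clade.
Most parsimonious ingroup topology: ((((Taxon 6,Taxon 4),Taxon 8),Taxon 5),Taxon 3).
Taxon 4 and Taxon 6 share a more recent common ancestor with each other than either does with Taxon 3, so Taxon 3 is the least closely related of the three.

Taxon 3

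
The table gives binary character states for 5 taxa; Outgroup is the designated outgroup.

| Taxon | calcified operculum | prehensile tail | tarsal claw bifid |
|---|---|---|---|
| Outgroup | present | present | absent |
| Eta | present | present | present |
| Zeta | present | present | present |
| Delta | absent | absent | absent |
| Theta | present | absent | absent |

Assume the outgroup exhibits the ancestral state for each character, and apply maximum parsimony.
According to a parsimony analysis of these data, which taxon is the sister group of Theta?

Delta

Character polarity is set by the outgroup: the derived state is whichever differs from the outgroup's state, so for calcified operculum, prehensile tail the derived state is 'absent', and for the remaining characters it is 'present'.
calcified operculum (derived state 'absent') is unique to Delta (autapomorphy; uninformative for grouping).
prehensile tail: derived state 'absent' in Delta and Theta only — synapomorphy for {Delta, Theta}.
tarsal claw bifid (derived state 'present') is shared by Eta and Zeta — a synapomorphy uniting that clade.
Most parsimonious ingroup topology: ((Eta,Zeta),(Delta,Theta)).
Theta and Delta form a cherry on this tree, so they are sister taxa.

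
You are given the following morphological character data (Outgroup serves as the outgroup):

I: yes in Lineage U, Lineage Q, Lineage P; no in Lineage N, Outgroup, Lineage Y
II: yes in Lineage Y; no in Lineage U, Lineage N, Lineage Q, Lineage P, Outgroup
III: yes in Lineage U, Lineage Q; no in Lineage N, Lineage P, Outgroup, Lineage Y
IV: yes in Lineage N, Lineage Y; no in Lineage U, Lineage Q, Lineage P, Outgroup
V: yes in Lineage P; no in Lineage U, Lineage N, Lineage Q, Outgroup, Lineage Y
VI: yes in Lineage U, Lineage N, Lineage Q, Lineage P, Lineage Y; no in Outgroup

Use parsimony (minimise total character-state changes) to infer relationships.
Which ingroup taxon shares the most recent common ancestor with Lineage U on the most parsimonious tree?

The outgroup has state 'no' for every character, so 'yes' is the derived state throughout.
I (derived state 'yes') is shared by Lineage P, Lineage Q, and Lineage U — a synapomorphy uniting that clade.
II: derived state 'yes' in Lineage Y only — an autapomorphy, so it tells us nothing about relationships among taxa.
III (derived state 'yes') is shared by Lineage Q and Lineage U — a synapomorphy uniting that clade.
IV: derived state 'yes' in Lineage N and Lineage Y only — synapomorphy for {Lineage N, Lineage Y}.
V: derived state 'yes' in Lineage P only — an autapomorphy, so it tells us nothing about relationships among taxa.
VI (derived state 'yes') is shared by all ingroup taxa — unites the whole ingroup.
Most parsimonious ingroup topology: (((Lineage Q,Lineage U),Lineage P),(Lineage Y,Lineage N)).
Lineage U and Lineage Q form a cherry on this tree, so they are sister taxa.

Lineage Q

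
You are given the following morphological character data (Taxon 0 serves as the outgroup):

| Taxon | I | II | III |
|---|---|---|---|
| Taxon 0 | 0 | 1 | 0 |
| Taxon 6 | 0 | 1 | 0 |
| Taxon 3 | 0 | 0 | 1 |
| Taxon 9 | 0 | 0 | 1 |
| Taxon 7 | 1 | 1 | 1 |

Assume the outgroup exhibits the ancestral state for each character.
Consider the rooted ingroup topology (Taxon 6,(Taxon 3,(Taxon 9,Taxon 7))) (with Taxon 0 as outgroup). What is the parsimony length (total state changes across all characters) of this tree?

4

Map each character onto (Taxon 6,(Taxon 3,(Taxon 9,Taxon 7))) (rooted by Taxon 0) and count the minimum state changes it requires (Fitch parsimony):
I: 1; II: 2; III: 1.
Total tree length = 4.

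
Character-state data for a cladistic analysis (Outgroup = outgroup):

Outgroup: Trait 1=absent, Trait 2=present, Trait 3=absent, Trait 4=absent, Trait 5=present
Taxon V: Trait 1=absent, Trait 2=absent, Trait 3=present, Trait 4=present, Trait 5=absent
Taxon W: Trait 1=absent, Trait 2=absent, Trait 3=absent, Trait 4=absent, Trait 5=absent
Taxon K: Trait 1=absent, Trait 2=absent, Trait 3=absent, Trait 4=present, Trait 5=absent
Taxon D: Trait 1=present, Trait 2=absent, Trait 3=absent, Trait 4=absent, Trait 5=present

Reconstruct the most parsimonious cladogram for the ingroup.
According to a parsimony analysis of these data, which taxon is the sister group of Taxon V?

Taxon K

Character polarity is set by the outgroup: the derived state is whichever differs from the outgroup's state, so for Trait 2, Trait 5 the derived state is 'absent', and for the remaining characters it is 'present'.
Trait 1: derived state 'present' in Taxon D only — an autapomorphy, so it tells us nothing about relationships among taxa.
All ingroup taxa share the derived state 'absent' for Trait 2; it defines the ingroup but does not resolve relationships within it.
Trait 3 (derived state 'present') is unique to Taxon V (autapomorphy; uninformative for grouping).
Trait 4 (derived state 'present') is shared by Taxon K and Taxon V — a synapomorphy uniting that clade.
Trait 5 (derived state 'absent') is shared by Taxon K, Taxon V, and Taxon W — a synapomorphy uniting that clade.
Most parsimonious ingroup topology: (((Taxon V,Taxon K),Taxon W),Taxon D).
Taxon V and Taxon K form a cherry on this tree, so they are sister taxa.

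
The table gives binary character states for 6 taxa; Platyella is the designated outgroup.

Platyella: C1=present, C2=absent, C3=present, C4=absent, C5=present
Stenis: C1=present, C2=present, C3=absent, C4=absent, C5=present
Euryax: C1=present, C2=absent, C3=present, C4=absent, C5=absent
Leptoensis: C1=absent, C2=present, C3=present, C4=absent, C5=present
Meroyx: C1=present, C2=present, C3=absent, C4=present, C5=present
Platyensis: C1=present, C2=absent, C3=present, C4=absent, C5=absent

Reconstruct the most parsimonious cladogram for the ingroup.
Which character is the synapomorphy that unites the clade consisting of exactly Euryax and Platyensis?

Character polarity is set by the outgroup: the derived state is whichever differs from the outgroup's state, so for C1, C3, C5 the derived state is 'absent', and for the remaining characters it is 'present'.
C1: derived state 'absent' in Leptoensis only — an autapomorphy, so it tells us nothing about relationships among taxa.
C2 (derived state 'present') is shared by Leptoensis, Meroyx, and Stenis — a synapomorphy uniting that clade.
Only Meroyx and Stenis show the derived state 'absent' for C3, supporting them as a clade.
C4: derived state 'present' in Meroyx only — an autapomorphy, so it tells us nothing about relationships among taxa.
C5 (derived state 'absent') is shared by Euryax and Platyensis — a synapomorphy uniting that clade.
Most parsimonious ingroup topology: (((Stenis,Meroyx),Leptoensis),(Euryax,Platyensis)).
The clade {Euryax, Platyensis} is supported by C5: its derived state 'absent' occurs in exactly those taxa and in no other taxon (including the outgroup).

C5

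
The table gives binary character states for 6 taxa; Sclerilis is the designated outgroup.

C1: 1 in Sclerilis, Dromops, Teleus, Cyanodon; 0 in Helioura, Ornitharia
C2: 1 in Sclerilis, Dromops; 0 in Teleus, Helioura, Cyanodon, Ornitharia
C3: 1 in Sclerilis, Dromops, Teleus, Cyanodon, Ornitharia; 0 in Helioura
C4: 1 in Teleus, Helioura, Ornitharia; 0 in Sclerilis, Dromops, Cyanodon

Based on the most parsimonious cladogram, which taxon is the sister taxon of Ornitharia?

Helioura

Character polarity is set by the outgroup: the derived state is whichever differs from the outgroup's state, so for C1, C2, C3 the derived state is '0', and for the remaining characters it is '1'.
Only Helioura and Ornitharia show the derived state '0' for C1, supporting them as a clade.
Only Cyanodon, Helioura, Ornitharia, and Teleus show the derived state '0' for C2, supporting them as a clade.
C3 (derived state '0') is unique to Helioura (autapomorphy; uninformative for grouping).
C4 (derived state '1') is shared by Helioura, Ornitharia, and Teleus — a synapomorphy uniting that clade.
Most parsimonious ingroup topology: ((((Helioura,Ornitharia),Teleus),Cyanodon),Dromops).
Ornitharia and Helioura form a cherry on this tree, so they are sister taxa.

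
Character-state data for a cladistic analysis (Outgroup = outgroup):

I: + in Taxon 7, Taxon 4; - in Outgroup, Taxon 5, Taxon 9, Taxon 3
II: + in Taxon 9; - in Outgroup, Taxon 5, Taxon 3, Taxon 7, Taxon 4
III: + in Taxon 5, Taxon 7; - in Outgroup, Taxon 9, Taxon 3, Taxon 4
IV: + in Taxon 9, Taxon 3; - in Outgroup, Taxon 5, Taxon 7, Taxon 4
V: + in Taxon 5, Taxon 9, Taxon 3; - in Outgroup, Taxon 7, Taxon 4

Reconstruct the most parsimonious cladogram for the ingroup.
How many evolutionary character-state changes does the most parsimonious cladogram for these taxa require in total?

The outgroup has state '-' for every character, so '+' is the derived state throughout.
I (derived state '+') is shared by Taxon 4 and Taxon 7 — a synapomorphy uniting that clade.
II: derived state '+' in Taxon 9 only — an autapomorphy, so it tells us nothing about relationships among taxa.
III (state '+') occurs in Taxon 5 and Taxon 7 but conflicts with the nesting implied by the other characters — most parsimoniously interpreted as homoplasy.
Only Taxon 3 and Taxon 9 show the derived state '+' for IV, supporting them as a clade.
V: derived state '+' in Taxon 3, Taxon 5, and Taxon 9 only — synapomorphy for {Taxon 3, Taxon 5, Taxon 9}.
Most parsimonious ingroup topology: ((Taxon 5,(Taxon 9,Taxon 3)),(Taxon 7,Taxon 4)).
Changes per character on this tree: I: 1; II: 1; III: 2; IV: 1; V: 1.
Total = 6.

6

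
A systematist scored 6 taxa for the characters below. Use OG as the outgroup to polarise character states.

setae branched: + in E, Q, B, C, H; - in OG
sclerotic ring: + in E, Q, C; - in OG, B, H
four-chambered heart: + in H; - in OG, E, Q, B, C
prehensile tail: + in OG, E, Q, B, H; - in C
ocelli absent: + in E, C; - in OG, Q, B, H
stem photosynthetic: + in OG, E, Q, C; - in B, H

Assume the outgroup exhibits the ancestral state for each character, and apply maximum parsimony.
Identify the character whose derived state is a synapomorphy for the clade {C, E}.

Character polarity is set by the outgroup: the derived state is whichever differs from the outgroup's state, so for prehensile tail, stem photosynthetic the derived state is '-', and for the remaining characters it is '+'.
setae branched (derived state '+') is shared by all ingroup taxa — unites the whole ingroup.
sclerotic ring (derived state '+') is shared by C, E, and Q — a synapomorphy uniting that clade.
four-chambered heart (derived state '+') is unique to H (autapomorphy; uninformative for grouping).
prehensile tail: derived state '-' in C only — an autapomorphy, so it tells us nothing about relationships among taxa.
ocelli absent: derived state '+' in C and E only — synapomorphy for {C, E}.
stem photosynthetic: derived state '-' in B and H only — synapomorphy for {B, H}.
Most parsimonious ingroup topology: (((E,C),Q),(B,H)).
The clade {C, E} is supported by ocelli absent: its derived state '+' occurs in exactly those taxa and in no other taxon (including the outgroup).

ocelli absent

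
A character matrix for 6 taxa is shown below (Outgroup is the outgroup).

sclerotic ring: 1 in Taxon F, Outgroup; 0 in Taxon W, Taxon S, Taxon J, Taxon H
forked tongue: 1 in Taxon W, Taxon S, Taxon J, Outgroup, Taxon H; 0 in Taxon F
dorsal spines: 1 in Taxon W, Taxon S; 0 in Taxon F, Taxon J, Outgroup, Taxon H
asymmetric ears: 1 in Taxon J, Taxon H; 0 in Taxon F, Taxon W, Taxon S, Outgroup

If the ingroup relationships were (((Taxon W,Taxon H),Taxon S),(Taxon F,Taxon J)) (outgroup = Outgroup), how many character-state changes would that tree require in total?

7

Map each character onto (((Taxon W,Taxon H),Taxon S),(Taxon F,Taxon J)) (rooted by Outgroup) and count the minimum state changes it requires (Fitch parsimony):
sclerotic ring: 2; forked tongue: 1; dorsal spines: 2; asymmetric ears: 2.
Total tree length = 7.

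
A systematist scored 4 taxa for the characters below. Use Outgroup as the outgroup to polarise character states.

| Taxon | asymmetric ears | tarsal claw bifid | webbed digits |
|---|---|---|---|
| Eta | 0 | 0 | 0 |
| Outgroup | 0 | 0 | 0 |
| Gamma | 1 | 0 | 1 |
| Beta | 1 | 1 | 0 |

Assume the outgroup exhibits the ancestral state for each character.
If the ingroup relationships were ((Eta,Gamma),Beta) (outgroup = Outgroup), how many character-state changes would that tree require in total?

Map each character onto ((Eta,Gamma),Beta) (rooted by Outgroup) and count the minimum state changes it requires (Fitch parsimony):
asymmetric ears: 2; tarsal claw bifid: 1; webbed digits: 1.
Total tree length = 4.

4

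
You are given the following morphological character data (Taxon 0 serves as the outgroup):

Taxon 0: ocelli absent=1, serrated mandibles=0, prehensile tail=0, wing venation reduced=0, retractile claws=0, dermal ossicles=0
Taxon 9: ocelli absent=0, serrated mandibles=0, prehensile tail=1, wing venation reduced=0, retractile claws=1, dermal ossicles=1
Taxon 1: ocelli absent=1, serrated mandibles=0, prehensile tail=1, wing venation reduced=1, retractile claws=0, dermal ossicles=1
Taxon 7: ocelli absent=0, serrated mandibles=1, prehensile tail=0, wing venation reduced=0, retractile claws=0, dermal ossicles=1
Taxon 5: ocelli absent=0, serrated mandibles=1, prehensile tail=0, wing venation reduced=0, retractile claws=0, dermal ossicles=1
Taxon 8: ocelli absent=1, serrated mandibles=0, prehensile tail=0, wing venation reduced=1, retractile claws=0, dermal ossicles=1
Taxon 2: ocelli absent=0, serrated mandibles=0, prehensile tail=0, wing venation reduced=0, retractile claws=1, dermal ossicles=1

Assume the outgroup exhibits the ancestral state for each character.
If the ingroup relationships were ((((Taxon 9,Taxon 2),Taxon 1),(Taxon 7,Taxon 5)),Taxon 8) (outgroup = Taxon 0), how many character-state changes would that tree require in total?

Map each character onto ((((Taxon 9,Taxon 2),Taxon 1),(Taxon 7,Taxon 5)),Taxon 8) (rooted by Taxon 0) and count the minimum state changes it requires (Fitch parsimony):
ocelli absent: 2; serrated mandibles: 1; prehensile tail: 2; wing venation reduced: 2; retractile claws: 1; dermal ossicles: 1.
Total tree length = 9.

9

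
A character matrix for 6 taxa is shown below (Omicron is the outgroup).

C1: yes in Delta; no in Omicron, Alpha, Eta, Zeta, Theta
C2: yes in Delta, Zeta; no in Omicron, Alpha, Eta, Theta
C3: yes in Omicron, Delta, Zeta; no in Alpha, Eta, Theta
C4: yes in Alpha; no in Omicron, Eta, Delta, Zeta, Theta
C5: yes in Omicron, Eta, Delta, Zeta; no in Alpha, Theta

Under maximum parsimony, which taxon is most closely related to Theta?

Character polarity is set by the outgroup: the derived state is whichever differs from the outgroup's state, so for C3, C5 the derived state is 'no', and for the remaining characters it is 'yes'.
C1: derived state 'yes' in Delta only — an autapomorphy, so it tells us nothing about relationships among taxa.
Only Delta and Zeta show the derived state 'yes' for C2, supporting them as a clade.
C3: derived state 'no' in Alpha, Eta, and Theta only — synapomorphy for {Alpha, Eta, Theta}.
C4 (derived state 'yes') is unique to Alpha (autapomorphy; uninformative for grouping).
Only Alpha and Theta show the derived state 'no' for C5, supporting them as a clade.
Most parsimonious ingroup topology: (((Alpha,Theta),Eta),(Delta,Zeta)).
Theta and Alpha form a cherry on this tree, so they are sister taxa.

Alpha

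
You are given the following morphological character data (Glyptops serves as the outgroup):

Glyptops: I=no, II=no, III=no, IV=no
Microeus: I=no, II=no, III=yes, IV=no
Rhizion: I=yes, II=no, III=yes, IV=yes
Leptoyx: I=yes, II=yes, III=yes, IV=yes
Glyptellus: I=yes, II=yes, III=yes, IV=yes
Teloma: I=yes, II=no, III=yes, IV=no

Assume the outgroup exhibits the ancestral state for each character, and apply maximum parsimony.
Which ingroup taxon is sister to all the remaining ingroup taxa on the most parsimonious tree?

Microeus

The outgroup has state 'no' for every character, so 'yes' is the derived state throughout.
I (derived state 'yes') is shared by Glyptellus, Leptoyx, Rhizion, and Teloma — a synapomorphy uniting that clade.
II (derived state 'yes') is shared by Glyptellus and Leptoyx — a synapomorphy uniting that clade.
All ingroup taxa share the derived state 'yes' for III; it defines the ingroup but does not resolve relationships within it.
Only Glyptellus, Leptoyx, and Rhizion show the derived state 'yes' for IV, supporting them as a clade.
Most parsimonious ingroup topology: ((((Glyptellus,Leptoyx),Rhizion),Teloma),Microeus).
Microeus is sister to the clade containing all other ingroup taxa, so it is the earliest-diverging (most basal) ingroup lineage.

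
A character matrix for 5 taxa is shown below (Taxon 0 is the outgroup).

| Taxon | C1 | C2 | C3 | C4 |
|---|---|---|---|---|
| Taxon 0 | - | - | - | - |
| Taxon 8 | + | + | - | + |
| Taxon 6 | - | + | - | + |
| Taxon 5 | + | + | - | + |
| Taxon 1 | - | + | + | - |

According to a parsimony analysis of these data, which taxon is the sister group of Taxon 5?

The outgroup has state '-' for every character, so '+' is the derived state throughout.
C1 (derived state '+') is shared by Taxon 5 and Taxon 8 — a synapomorphy uniting that clade.
All ingroup taxa share the derived state '+' for C2; it defines the ingroup but does not resolve relationships within it.
C3 (derived state '+') is unique to Taxon 1 (autapomorphy; uninformative for grouping).
C4: derived state '+' in Taxon 5, Taxon 6, and Taxon 8 only — synapomorphy for {Taxon 5, Taxon 6, Taxon 8}.
Most parsimonious ingroup topology: (((Taxon 8,Taxon 5),Taxon 6),Taxon 1).
Taxon 5 and Taxon 8 form a cherry on this tree, so they are sister taxa.

Taxon 8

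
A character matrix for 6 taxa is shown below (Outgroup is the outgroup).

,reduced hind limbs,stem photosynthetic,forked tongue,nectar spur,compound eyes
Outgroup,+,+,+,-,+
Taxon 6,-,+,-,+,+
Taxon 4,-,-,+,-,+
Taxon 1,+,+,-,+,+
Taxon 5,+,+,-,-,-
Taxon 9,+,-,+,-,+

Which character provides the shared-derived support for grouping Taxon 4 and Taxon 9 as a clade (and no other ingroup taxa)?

stem photosynthetic

Character polarity is set by the outgroup: the derived state is whichever differs from the outgroup's state, so for reduced hind limbs, stem photosynthetic, forked tongue, compound eyes the derived state is '-', and for the remaining characters it is '+'.
reduced hind limbs groups Taxon 4 and Taxon 6, which is incompatible with the clades supported by the remaining characters; treating it as convergent (homoplasy) costs fewer steps than any alternative tree.
stem photosynthetic (derived state '-') is shared by Taxon 4 and Taxon 9 — a synapomorphy uniting that clade.
forked tongue: derived state '-' in Taxon 1, Taxon 5, and Taxon 6 only — synapomorphy for {Taxon 1, Taxon 5, Taxon 6}.
Only Taxon 1 and Taxon 6 show the derived state '+' for nectar spur, supporting them as a clade.
compound eyes (derived state '-') is unique to Taxon 5 (autapomorphy; uninformative for grouping).
Most parsimonious ingroup topology: (((Taxon 6,Taxon 1),Taxon 5),(Taxon 4,Taxon 9)).
The clade {Taxon 4, Taxon 9} is supported by stem photosynthetic: its derived state '-' occurs in exactly those taxa and in no other taxon (including the outgroup).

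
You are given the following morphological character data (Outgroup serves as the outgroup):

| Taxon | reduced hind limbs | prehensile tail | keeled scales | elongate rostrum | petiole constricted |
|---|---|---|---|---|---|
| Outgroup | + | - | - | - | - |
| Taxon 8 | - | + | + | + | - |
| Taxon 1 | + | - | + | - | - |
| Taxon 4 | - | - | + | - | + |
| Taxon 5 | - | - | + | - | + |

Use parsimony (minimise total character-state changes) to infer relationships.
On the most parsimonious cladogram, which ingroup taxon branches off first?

Taxon 1

Character polarity is set by the outgroup: the derived state is whichever differs from the outgroup's state, so for reduced hind limbs the derived state is '-', and for the remaining characters it is '+'.
reduced hind limbs (derived state '-') is shared by Taxon 4, Taxon 5, and Taxon 8 — a synapomorphy uniting that clade.
prehensile tail: derived state '+' in Taxon 8 only — an autapomorphy, so it tells us nothing about relationships among taxa.
keeled scales (derived state '+') is shared by all ingroup taxa — unites the whole ingroup.
elongate rostrum: derived state '+' in Taxon 8 only — an autapomorphy, so it tells us nothing about relationships among taxa.
petiole constricted (derived state '+') is shared by Taxon 4 and Taxon 5 — a synapomorphy uniting that clade.
Most parsimonious ingroup topology: ((Taxon 8,(Taxon 4,Taxon 5)),Taxon 1).
Taxon 1 is sister to the clade containing all other ingroup taxa, so it is the earliest-diverging (most basal) ingroup lineage.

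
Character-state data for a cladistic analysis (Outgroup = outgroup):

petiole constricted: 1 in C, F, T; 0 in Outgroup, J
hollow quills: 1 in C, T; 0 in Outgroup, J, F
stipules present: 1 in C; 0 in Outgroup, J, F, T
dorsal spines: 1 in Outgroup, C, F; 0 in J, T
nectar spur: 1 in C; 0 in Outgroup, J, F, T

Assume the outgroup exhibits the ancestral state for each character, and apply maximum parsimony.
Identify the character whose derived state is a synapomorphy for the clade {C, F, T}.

Character polarity is set by the outgroup: the derived state is whichever differs from the outgroup's state, so for dorsal spines the derived state is '0', and for the remaining characters it is '1'.
petiole constricted (derived state '1') is shared by C, F, and T — a synapomorphy uniting that clade.
Only C and T show the derived state '1' for hollow quills, supporting them as a clade.
stipules present (derived state '1') is unique to C (autapomorphy; uninformative for grouping).
dorsal spines groups J and T, which is incompatible with the clades supported by the remaining characters; treating it as convergent (homoplasy) costs fewer steps than any alternative tree.
nectar spur (derived state '1') is unique to C (autapomorphy; uninformative for grouping).
Most parsimonious ingroup topology: (((C,T),F),J).
The clade {C, F, T} is supported by petiole constricted: its derived state '1' occurs in exactly those taxa and in no other taxon (including the outgroup).

petiole constricted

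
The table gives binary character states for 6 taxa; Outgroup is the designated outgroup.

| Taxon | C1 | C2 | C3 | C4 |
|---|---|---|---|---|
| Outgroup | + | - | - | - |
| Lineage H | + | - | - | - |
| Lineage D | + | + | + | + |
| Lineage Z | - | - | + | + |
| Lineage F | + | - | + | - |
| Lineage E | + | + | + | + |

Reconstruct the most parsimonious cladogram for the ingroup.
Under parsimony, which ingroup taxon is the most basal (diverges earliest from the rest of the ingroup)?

Lineage H

Character polarity is set by the outgroup: the derived state is whichever differs from the outgroup's state, so for C1 the derived state is '-', and for the remaining characters it is '+'.
C1: derived state '-' in Lineage Z only — an autapomorphy, so it tells us nothing about relationships among taxa.
C2: derived state '+' in Lineage D and Lineage E only — synapomorphy for {Lineage D, Lineage E}.
C3: derived state '+' in Lineage D, Lineage E, Lineage F, and Lineage Z only — synapomorphy for {Lineage D, Lineage E, Lineage F, Lineage Z}.
C4: derived state '+' in Lineage D, Lineage E, and Lineage Z only — synapomorphy for {Lineage D, Lineage E, Lineage Z}.
Most parsimonious ingroup topology: (Lineage H,(((Lineage D,Lineage E),Lineage Z),Lineage F)).
Lineage H is sister to the clade containing all other ingroup taxa, so it is the earliest-diverging (most basal) ingroup lineage.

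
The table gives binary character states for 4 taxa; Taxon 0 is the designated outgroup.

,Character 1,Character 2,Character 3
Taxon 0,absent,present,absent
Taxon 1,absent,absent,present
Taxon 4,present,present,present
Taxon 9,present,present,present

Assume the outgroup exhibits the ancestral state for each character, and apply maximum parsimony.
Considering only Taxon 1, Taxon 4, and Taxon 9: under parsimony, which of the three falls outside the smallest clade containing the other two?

Character polarity is set by the outgroup: the derived state is whichever differs from the outgroup's state, so for Character 2 the derived state is 'absent', and for the remaining characters it is 'present'.
Only Taxon 4 and Taxon 9 show the derived state 'present' for Character 1, supporting them as a clade.
Character 2 (derived state 'absent') is unique to Taxon 1 (autapomorphy; uninformative for grouping).
Character 3 (derived state 'present') is shared by all ingroup taxa — unites the whole ingroup.
Most parsimonious ingroup topology: (Taxon 1,(Taxon 4,Taxon 9)).
Taxon 9 and Taxon 4 share a more recent common ancestor with each other than either does with Taxon 1, so Taxon 1 is the least closely related of the three.

Taxon 1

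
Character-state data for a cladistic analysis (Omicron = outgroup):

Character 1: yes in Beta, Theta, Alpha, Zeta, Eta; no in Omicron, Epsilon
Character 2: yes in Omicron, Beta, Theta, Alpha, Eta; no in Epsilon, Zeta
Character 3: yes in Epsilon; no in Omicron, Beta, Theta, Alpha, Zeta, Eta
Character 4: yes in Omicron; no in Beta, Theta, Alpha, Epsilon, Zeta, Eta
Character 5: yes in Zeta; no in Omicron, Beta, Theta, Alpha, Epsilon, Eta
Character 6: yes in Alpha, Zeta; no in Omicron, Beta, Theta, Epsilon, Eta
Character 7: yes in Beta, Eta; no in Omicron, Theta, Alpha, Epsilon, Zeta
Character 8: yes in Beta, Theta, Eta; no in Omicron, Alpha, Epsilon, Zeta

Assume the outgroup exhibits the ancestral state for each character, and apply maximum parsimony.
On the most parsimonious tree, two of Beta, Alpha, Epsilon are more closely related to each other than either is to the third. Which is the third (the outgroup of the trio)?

Epsilon

Character polarity is set by the outgroup: the derived state is whichever differs from the outgroup's state, so for Character 2, Character 4 the derived state is 'no', and for the remaining characters it is 'yes'.
Character 1: derived state 'yes' in Alpha, Beta, Eta, Theta, and Zeta only — synapomorphy for {Alpha, Beta, Eta, Theta, Zeta}.
Character 2 (state 'no') occurs in Epsilon and Zeta but conflicts with the nesting implied by the other characters — most parsimoniously interpreted as homoplasy.
Character 3 (derived state 'yes') is unique to Epsilon (autapomorphy; uninformative for grouping).
Character 4 (derived state 'no') is shared by all ingroup taxa — unites the whole ingroup.
Character 5 (derived state 'yes') is unique to Zeta (autapomorphy; uninformative for grouping).
Only Alpha and Zeta show the derived state 'yes' for Character 6, supporting them as a clade.
Character 7 (derived state 'yes') is shared by Beta and Eta — a synapomorphy uniting that clade.
Character 8: derived state 'yes' in Beta, Eta, and Theta only — synapomorphy for {Beta, Eta, Theta}.
Most parsimonious ingroup topology: ((((Beta,Eta),Theta),(Alpha,Zeta)),Epsilon).
Alpha and Beta share a more recent common ancestor with each other than either does with Epsilon, so Epsilon is the least closely related of the three.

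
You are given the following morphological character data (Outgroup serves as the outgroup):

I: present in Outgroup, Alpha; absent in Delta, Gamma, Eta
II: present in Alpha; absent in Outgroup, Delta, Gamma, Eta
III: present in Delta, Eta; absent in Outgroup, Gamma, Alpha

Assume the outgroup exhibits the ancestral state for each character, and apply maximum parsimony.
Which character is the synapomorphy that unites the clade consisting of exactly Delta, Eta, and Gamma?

I

Character polarity is set by the outgroup: the derived state is whichever differs from the outgroup's state, so for I the derived state is 'absent', and for the remaining characters it is 'present'.
Only Delta, Eta, and Gamma show the derived state 'absent' for I, supporting them as a clade.
II (derived state 'present') is unique to Alpha (autapomorphy; uninformative for grouping).
III: derived state 'present' in Delta and Eta only — synapomorphy for {Delta, Eta}.
Most parsimonious ingroup topology: (((Delta,Eta),Gamma),Alpha).
The clade {Delta, Eta, Gamma} is supported by I: its derived state 'absent' occurs in exactly those taxa and in no other taxon (including the outgroup).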